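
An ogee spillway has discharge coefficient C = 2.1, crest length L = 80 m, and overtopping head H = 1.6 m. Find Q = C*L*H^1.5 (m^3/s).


Q = 2.1 * 80 * 1.6^1.5 = 340.0081 m^3/s


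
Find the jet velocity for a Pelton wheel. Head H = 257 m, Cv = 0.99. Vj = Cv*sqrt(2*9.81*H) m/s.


Vj = 0.99 * sqrt(2*9.81*257) = 70.2993 m/s


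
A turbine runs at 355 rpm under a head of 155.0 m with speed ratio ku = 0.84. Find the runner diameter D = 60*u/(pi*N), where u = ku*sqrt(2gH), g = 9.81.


u = 0.84 * sqrt(2*9.81*155.0) = 46.3228 m/s
D = 60 * 46.3228 / (pi * 355) = 2.4921 m


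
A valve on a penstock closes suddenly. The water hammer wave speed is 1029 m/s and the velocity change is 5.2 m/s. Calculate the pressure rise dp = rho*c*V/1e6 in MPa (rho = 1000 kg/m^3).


dp = 1000 * 1029 * 5.2 / 1e6 = 5.3508 MPa


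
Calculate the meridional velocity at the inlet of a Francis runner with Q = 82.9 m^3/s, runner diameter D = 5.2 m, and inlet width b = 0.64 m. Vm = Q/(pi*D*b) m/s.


Vm = 82.9 / (pi * 5.2 * 0.64) = 7.9291 m/s


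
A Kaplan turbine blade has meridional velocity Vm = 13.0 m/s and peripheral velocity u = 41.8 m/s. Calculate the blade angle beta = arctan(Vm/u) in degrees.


beta = arctan(13.0 / 41.8) = 17.2759 degrees


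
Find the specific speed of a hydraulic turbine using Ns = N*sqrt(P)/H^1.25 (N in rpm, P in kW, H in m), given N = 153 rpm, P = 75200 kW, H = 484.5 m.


Ns = 153 * 75200^0.5 / 484.5^1.25 = 18.4579


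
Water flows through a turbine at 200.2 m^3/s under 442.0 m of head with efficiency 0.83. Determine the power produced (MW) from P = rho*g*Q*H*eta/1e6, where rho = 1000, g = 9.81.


P = 1000 * 9.81 * 200.2 * 442.0 * 0.83 / 1e6 = 720.4991 MW


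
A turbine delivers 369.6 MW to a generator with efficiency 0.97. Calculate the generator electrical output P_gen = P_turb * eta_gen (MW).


P_gen = 369.6 * 0.97 = 358.5120 MW


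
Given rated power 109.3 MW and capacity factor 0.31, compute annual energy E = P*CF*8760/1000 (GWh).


E = 109.3 * 0.31 * 8760 / 1000 = 296.8151 GWh


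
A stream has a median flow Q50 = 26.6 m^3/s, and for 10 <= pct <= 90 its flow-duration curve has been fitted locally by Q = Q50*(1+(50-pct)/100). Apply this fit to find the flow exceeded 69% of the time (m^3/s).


Q = 26.6 * (1 + (50 - 69)/100) = 21.5460 m^3/s


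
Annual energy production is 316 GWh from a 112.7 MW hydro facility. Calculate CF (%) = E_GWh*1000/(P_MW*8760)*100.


CF = 316 * 1000 / (112.7 * 8760) * 100 = 32.0080 %


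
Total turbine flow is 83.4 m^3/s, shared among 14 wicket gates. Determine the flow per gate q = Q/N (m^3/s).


q = 83.4 / 14 = 5.9571 m^3/s


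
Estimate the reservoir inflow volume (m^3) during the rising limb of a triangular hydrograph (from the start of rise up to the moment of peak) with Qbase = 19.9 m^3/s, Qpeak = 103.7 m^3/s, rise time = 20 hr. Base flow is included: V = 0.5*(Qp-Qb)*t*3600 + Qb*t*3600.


V = 0.5*(103.7 - 19.9)*20*3600 + 19.9*20*3600 = 4.4496e+06 m^3


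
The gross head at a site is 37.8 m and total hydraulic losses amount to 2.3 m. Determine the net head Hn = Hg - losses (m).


Hn = 37.8 - 2.3 = 35.5000 m


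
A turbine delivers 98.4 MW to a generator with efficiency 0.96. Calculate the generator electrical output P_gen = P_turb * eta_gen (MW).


P_gen = 98.4 * 0.96 = 94.4640 MW


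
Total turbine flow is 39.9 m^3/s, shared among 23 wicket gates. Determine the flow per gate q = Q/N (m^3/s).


q = 39.9 / 23 = 1.7348 m^3/s


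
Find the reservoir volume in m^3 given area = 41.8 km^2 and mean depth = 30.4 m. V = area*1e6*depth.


V = 41.8 * 1e6 * 30.4 = 1.2707e+09 m^3


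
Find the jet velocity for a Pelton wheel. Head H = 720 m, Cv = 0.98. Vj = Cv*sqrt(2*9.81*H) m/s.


Vj = 0.98 * sqrt(2*9.81*720) = 116.4774 m/s


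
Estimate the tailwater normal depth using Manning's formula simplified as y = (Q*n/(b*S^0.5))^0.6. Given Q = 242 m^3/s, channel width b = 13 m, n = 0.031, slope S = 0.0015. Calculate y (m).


y = (242 * 0.031 / (13 * 0.0015^0.5))^0.6 = 5.0572 m


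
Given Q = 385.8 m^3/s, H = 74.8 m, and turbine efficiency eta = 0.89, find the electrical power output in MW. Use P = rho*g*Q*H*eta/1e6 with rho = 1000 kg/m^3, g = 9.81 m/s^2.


P = 1000 * 9.81 * 385.8 * 74.8 * 0.89 / 1e6 = 251.9549 MW


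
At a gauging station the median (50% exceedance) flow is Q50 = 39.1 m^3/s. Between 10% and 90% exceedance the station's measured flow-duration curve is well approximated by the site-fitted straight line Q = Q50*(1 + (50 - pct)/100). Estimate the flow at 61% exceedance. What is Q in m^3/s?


Q = 39.1 * (1 + (50 - 61)/100) = 34.7990 m^3/s


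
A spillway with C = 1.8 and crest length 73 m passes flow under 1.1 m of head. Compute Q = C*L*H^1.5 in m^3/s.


Q = 1.8 * 73 * 1.1^1.5 = 151.5948 m^3/s


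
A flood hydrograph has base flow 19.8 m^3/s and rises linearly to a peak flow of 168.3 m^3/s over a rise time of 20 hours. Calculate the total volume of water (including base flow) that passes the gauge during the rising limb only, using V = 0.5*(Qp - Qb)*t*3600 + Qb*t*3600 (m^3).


V = 0.5*(168.3 - 19.8)*20*3600 + 19.8*20*3600 = 6.7716e+06 m^3


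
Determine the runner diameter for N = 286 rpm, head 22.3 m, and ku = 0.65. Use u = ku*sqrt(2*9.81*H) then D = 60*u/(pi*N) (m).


u = 0.65 * sqrt(2*9.81*22.3) = 13.5961 m/s
D = 60 * 13.5961 / (pi * 286) = 0.9079 m


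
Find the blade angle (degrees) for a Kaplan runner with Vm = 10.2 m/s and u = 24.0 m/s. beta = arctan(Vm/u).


beta = arctan(10.2 / 24.0) = 23.0255 degrees


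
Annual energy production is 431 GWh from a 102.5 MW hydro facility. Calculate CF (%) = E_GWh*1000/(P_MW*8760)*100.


CF = 431 * 1000 / (102.5 * 8760) * 100 = 48.0009 %


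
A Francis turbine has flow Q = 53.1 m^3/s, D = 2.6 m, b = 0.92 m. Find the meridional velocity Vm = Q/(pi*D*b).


Vm = 53.1 / (pi * 2.6 * 0.92) = 7.0662 m/s


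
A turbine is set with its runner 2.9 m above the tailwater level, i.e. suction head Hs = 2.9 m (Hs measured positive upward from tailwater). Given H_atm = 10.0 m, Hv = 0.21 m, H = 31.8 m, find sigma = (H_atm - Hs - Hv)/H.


sigma = (10.0 - 2.9 - 0.21) / 31.8 = 0.2167


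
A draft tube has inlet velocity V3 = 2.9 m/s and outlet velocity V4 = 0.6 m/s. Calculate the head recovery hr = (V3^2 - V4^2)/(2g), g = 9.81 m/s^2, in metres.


hr = (2.9^2 - 0.6^2) / (2*9.81) = 0.4103 m


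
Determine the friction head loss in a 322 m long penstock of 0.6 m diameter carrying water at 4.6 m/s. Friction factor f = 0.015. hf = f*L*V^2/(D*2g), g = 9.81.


hf = 0.015 * 322 * 4.6^2 / (0.6 * 2 * 9.81) = 8.6819 m


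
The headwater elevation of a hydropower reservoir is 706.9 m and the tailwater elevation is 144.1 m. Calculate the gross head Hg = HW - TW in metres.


Hg = 706.9 - 144.1 = 562.8000 m


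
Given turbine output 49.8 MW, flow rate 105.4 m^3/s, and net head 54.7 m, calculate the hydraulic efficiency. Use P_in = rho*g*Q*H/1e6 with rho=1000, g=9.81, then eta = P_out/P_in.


P_in = 1000 * 9.81 * 105.4 * 54.7 / 1e6 = 56.5584 MW
eta = 49.8 / 56.5584 = 0.8805


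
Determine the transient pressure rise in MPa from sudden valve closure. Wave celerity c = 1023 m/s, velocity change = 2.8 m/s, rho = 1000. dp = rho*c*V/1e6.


dp = 1000 * 1023 * 2.8 / 1e6 = 2.8644 MPa


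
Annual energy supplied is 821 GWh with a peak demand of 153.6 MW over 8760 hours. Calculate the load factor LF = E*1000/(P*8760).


LF = 821 * 1000 / (153.6 * 8760) = 0.6102


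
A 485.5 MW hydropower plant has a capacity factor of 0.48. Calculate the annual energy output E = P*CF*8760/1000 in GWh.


E = 485.5 * 0.48 * 8760 / 1000 = 2041.4304 GWh


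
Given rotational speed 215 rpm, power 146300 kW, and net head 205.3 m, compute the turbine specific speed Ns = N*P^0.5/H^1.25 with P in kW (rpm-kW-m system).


Ns = 215 * 146300^0.5 / 205.3^1.25 = 105.8216


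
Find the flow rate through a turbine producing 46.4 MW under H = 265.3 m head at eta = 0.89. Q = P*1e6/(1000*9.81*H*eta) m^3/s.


Q = 46.4 * 1e6 / (1000 * 9.81 * 265.3 * 0.89) = 20.0319 m^3/s


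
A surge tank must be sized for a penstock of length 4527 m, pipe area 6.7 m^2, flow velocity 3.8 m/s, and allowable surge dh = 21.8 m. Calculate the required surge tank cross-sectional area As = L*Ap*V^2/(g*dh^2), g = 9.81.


As = 4527 * 6.7 * 3.8^2 / (9.81 * 21.8^2) = 93.9443 m^2


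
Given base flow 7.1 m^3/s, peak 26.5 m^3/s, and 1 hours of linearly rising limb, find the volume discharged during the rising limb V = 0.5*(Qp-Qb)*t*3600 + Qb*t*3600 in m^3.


V = 0.5*(26.5 - 7.1)*1*3600 + 7.1*1*3600 = 60480.0000 m^3


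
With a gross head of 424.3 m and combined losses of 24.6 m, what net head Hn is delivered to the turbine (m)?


Hn = 424.3 - 24.6 = 399.7000 m


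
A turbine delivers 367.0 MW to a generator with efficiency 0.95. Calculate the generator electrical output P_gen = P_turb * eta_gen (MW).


P_gen = 367.0 * 0.95 = 348.6500 MW


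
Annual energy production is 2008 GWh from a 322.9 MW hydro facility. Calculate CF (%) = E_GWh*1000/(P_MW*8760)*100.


CF = 2008 * 1000 / (322.9 * 8760) * 100 = 70.9891 %


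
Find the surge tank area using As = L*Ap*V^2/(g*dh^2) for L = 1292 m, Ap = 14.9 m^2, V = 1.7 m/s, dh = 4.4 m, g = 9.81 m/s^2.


As = 1292 * 14.9 * 1.7^2 / (9.81 * 4.4^2) = 292.9357 m^2


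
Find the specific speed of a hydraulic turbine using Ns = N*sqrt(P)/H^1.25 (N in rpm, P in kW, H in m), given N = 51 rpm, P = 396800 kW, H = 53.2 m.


Ns = 51 * 396800^0.5 / 53.2^1.25 = 223.5973


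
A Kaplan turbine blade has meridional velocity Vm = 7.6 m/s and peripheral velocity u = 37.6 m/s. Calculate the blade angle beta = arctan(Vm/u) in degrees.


beta = arctan(7.6 / 37.6) = 11.4271 degrees


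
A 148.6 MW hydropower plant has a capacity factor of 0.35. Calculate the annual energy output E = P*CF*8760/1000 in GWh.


E = 148.6 * 0.35 * 8760 / 1000 = 455.6076 GWh


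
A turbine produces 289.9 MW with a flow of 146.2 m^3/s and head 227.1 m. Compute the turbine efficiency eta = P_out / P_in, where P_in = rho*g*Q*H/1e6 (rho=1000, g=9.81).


P_in = 1000 * 9.81 * 146.2 * 227.1 / 1e6 = 325.7118 MW
eta = 289.9 / 325.7118 = 0.8901


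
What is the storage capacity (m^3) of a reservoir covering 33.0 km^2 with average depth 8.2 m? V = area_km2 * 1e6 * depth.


V = 33.0 * 1e6 * 8.2 = 2.7060e+08 m^3


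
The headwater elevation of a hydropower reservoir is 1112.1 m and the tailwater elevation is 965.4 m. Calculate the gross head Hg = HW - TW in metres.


Hg = 1112.1 - 965.4 = 146.7000 m


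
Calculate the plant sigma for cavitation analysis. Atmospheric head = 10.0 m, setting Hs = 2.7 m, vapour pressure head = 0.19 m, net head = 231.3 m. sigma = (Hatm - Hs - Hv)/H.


sigma = (10.0 - 2.7 - 0.19) / 231.3 = 0.0307


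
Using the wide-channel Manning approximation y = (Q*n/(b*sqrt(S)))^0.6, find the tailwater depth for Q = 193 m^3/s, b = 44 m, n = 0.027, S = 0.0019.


y = (193 * 0.027 / (44 * 0.0019^0.5))^0.6 = 1.8216 m


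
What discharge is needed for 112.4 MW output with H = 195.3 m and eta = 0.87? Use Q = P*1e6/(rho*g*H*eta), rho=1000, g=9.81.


Q = 112.4 * 1e6 / (1000 * 9.81 * 195.3 * 0.87) = 67.4335 m^3/s


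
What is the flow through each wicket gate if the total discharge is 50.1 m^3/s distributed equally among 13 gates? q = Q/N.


q = 50.1 / 13 = 3.8538 m^3/s


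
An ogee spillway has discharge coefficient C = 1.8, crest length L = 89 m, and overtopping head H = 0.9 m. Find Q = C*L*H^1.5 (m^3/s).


Q = 1.8 * 89 * 0.9^1.5 = 136.7812 m^3/s


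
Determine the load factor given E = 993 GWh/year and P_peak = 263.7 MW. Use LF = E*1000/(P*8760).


LF = 993 * 1000 / (263.7 * 8760) = 0.4299


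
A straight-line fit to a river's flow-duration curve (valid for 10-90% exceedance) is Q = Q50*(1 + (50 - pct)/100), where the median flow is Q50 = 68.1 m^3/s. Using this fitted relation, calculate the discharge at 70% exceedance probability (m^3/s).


Q = 68.1 * (1 + (50 - 70)/100) = 54.4800 m^3/s


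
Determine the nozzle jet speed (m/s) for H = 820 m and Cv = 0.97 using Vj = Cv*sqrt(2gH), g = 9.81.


Vj = 0.97 * sqrt(2*9.81*820) = 123.0349 m/s


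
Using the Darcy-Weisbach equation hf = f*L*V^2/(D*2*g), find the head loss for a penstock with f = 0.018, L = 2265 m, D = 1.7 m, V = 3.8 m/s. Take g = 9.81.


hf = 0.018 * 2265 * 3.8^2 / (1.7 * 2 * 9.81) = 17.6506 m


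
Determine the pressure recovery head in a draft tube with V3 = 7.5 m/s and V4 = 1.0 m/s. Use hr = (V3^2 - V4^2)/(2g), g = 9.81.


hr = (7.5^2 - 1.0^2) / (2*9.81) = 2.8160 m


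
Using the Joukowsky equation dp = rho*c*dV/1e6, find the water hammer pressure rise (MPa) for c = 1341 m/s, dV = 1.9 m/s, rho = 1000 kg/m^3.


dp = 1000 * 1341 * 1.9 / 1e6 = 2.5479 MPa


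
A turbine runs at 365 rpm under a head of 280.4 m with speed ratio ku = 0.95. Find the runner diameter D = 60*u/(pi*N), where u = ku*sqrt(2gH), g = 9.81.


u = 0.95 * sqrt(2*9.81*280.4) = 70.4632 m/s
D = 60 * 70.4632 / (pi * 365) = 3.6870 m


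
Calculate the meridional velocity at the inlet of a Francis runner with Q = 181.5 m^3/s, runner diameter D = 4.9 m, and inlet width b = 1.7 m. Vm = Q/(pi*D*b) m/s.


Vm = 181.5 / (pi * 4.9 * 1.7) = 6.9356 m/s


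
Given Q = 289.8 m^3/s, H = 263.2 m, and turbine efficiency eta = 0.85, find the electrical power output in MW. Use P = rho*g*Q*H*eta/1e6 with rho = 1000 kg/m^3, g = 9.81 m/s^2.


P = 1000 * 9.81 * 289.8 * 263.2 * 0.85 / 1e6 = 636.0221 MW


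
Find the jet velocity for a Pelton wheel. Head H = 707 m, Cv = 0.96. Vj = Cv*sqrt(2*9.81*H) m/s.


Vj = 0.96 * sqrt(2*9.81*707) = 113.0656 m/s


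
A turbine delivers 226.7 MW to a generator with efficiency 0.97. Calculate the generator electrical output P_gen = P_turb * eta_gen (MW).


P_gen = 226.7 * 0.97 = 219.8990 MW


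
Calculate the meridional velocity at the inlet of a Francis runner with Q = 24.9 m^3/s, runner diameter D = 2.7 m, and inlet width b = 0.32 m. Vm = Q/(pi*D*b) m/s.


Vm = 24.9 / (pi * 2.7 * 0.32) = 9.1735 m/s


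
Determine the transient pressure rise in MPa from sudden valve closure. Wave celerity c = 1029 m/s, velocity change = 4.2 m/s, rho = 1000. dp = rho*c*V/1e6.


dp = 1000 * 1029 * 4.2 / 1e6 = 4.3218 MPa


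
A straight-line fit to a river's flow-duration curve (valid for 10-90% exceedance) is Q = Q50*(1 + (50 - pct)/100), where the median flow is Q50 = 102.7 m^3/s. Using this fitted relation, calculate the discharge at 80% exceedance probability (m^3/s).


Q = 102.7 * (1 + (50 - 80)/100) = 71.8900 m^3/s


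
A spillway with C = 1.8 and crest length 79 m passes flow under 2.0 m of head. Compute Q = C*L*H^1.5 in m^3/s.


Q = 1.8 * 79 * 2.0^1.5 = 402.2023 m^3/s


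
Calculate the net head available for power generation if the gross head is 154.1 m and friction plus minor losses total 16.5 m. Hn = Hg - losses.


Hn = 154.1 - 16.5 = 137.6000 m


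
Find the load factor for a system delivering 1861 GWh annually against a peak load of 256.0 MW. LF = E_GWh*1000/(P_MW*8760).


LF = 1861 * 1000 / (256.0 * 8760) = 0.8299


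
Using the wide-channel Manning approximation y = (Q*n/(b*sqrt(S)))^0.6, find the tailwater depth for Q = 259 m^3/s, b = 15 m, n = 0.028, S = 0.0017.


y = (259 * 0.028 / (15 * 0.0017^0.5))^0.6 = 4.3801 m


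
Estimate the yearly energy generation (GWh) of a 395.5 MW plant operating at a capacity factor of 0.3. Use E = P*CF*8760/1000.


E = 395.5 * 0.3 * 8760 / 1000 = 1039.3740 GWh


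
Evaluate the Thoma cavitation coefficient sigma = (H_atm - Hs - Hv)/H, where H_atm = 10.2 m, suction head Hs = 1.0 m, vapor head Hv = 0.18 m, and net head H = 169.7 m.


sigma = (10.2 - 1.0 - 0.18) / 169.7 = 0.0532


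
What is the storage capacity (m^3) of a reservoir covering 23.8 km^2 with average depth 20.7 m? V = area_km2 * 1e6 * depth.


V = 23.8 * 1e6 * 20.7 = 4.9266e+08 m^3


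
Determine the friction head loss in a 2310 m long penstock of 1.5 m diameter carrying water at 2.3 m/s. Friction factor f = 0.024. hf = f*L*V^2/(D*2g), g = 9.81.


hf = 0.024 * 2310 * 2.3^2 / (1.5 * 2 * 9.81) = 9.9653 m


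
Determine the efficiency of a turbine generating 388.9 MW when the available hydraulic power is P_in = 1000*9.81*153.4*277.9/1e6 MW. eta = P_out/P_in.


P_in = 1000 * 9.81 * 153.4 * 277.9 / 1e6 = 418.1989 MW
eta = 388.9 / 418.1989 = 0.9299


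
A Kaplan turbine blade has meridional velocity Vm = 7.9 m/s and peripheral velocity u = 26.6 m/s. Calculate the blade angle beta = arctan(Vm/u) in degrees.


beta = arctan(7.9 / 26.6) = 16.5410 degrees


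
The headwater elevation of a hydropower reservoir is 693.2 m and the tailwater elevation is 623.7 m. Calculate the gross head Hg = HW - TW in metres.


Hg = 693.2 - 623.7 = 69.5000 m


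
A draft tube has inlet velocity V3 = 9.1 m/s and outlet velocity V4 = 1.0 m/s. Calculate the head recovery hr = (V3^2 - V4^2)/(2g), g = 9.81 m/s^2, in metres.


hr = (9.1^2 - 1.0^2) / (2*9.81) = 4.1697 m


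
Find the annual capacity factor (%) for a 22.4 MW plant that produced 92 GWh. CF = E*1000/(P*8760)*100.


CF = 92 * 1000 / (22.4 * 8760) * 100 = 46.8852 %


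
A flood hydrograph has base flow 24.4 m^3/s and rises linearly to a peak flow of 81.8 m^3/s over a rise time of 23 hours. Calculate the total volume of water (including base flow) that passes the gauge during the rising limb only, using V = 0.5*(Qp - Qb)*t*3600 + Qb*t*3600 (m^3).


V = 0.5*(81.8 - 24.4)*23*3600 + 24.4*23*3600 = 4.3967e+06 m^3


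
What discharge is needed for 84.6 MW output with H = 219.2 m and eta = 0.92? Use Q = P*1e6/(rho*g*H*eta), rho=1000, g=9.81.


Q = 84.6 * 1e6 / (1000 * 9.81 * 219.2 * 0.92) = 42.7635 m^3/s


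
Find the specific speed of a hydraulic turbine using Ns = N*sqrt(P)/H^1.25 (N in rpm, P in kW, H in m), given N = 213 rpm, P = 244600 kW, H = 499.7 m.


Ns = 213 * 244600^0.5 / 499.7^1.25 = 44.5883


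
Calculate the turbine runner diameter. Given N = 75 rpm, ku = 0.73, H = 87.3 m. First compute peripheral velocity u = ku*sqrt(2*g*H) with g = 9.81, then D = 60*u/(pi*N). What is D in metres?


u = 0.73 * sqrt(2*9.81*87.3) = 30.2120 m/s
D = 60 * 30.2120 / (pi * 75) = 7.6934 m


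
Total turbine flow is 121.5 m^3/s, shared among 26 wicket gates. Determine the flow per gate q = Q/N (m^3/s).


q = 121.5 / 26 = 4.6731 m^3/s


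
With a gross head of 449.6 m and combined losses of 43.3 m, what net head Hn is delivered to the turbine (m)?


Hn = 449.6 - 43.3 = 406.3000 m


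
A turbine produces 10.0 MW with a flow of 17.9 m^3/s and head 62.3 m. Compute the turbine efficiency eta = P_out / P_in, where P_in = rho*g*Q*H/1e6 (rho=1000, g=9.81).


P_in = 1000 * 9.81 * 17.9 * 62.3 / 1e6 = 10.9398 MW
eta = 10.0 / 10.9398 = 0.9141


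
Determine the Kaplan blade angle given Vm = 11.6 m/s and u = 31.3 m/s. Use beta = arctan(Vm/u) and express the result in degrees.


beta = arctan(11.6 / 31.3) = 20.3351 degrees


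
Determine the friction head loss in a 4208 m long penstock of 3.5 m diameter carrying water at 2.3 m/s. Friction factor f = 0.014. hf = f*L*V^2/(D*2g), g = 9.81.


hf = 0.014 * 4208 * 2.3^2 / (3.5 * 2 * 9.81) = 4.5383 m


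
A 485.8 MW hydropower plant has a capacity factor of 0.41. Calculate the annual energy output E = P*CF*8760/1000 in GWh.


E = 485.8 * 0.41 * 8760 / 1000 = 1744.7993 GWh


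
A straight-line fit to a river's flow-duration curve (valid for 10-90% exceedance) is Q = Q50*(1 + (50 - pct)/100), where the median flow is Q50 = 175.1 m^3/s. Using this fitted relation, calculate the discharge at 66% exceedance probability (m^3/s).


Q = 175.1 * (1 + (50 - 66)/100) = 147.0840 m^3/s


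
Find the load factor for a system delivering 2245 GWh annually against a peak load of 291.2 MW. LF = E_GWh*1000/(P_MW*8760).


LF = 2245 * 1000 / (291.2 * 8760) = 0.8801


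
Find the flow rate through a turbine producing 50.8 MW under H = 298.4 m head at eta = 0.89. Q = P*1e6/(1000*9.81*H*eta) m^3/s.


Q = 50.8 * 1e6 / (1000 * 9.81 * 298.4 * 0.89) = 19.4987 m^3/s


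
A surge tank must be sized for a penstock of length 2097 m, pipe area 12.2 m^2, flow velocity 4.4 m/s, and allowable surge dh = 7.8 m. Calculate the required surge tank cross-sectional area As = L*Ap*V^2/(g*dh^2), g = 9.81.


As = 2097 * 12.2 * 4.4^2 / (9.81 * 7.8^2) = 829.8611 m^2


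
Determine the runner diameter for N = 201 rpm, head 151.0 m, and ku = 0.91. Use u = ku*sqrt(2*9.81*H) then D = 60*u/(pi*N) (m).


u = 0.91 * sqrt(2*9.81*151.0) = 49.5313 m/s
D = 60 * 49.5313 / (pi * 201) = 4.7064 m


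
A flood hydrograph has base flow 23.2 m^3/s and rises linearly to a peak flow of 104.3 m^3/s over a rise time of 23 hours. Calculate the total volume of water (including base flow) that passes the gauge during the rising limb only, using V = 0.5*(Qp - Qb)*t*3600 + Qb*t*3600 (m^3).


V = 0.5*(104.3 - 23.2)*23*3600 + 23.2*23*3600 = 5.2785e+06 m^3


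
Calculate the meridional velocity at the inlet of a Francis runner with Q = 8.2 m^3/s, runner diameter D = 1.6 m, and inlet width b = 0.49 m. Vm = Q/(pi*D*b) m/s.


Vm = 8.2 / (pi * 1.6 * 0.49) = 3.3293 m/s


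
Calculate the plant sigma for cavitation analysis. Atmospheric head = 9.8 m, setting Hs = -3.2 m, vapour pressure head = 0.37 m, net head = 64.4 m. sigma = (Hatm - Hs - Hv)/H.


sigma = (9.8 - (-3.2) - 0.37) / 64.4 = 0.1961


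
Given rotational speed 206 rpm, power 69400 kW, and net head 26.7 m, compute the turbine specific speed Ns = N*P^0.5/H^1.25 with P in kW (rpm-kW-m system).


Ns = 206 * 69400^0.5 / 26.7^1.25 = 894.1448


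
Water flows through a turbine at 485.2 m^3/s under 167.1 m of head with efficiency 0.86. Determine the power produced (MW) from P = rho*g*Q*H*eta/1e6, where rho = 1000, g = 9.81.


P = 1000 * 9.81 * 485.2 * 167.1 * 0.86 / 1e6 = 684.0135 MW


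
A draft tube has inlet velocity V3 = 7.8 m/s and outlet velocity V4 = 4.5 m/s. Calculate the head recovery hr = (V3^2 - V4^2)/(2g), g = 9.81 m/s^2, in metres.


hr = (7.8^2 - 4.5^2) / (2*9.81) = 2.0688 m


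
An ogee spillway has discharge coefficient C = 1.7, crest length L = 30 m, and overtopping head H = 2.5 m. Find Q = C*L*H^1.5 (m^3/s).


Q = 1.7 * 30 * 2.5^1.5 = 201.5952 m^3/s


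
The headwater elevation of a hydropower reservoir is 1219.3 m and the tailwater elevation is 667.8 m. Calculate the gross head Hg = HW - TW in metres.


Hg = 1219.3 - 667.8 = 551.5000 m


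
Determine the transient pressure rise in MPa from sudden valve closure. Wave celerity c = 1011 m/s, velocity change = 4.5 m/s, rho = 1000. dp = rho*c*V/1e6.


dp = 1000 * 1011 * 4.5 / 1e6 = 4.5495 MPa


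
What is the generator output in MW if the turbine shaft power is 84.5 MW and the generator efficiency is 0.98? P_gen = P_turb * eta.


P_gen = 84.5 * 0.98 = 82.8100 MW


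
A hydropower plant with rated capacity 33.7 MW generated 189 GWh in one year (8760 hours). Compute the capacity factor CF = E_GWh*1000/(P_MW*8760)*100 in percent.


CF = 189 * 1000 / (33.7 * 8760) * 100 = 64.0218 %


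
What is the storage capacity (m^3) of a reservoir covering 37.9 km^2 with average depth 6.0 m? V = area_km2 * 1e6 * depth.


V = 37.9 * 1e6 * 6.0 = 2.2740e+08 m^3


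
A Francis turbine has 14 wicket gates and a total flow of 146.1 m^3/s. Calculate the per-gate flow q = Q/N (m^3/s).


q = 146.1 / 14 = 10.4357 m^3/s


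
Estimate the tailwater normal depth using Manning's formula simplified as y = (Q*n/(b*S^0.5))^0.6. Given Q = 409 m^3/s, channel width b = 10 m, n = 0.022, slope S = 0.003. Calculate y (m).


y = (409 * 0.022 / (10 * 0.003^0.5))^0.6 = 5.3623 m


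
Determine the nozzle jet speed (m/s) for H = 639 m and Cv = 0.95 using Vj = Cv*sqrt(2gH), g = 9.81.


Vj = 0.95 * sqrt(2*9.81*639) = 106.3711 m/s


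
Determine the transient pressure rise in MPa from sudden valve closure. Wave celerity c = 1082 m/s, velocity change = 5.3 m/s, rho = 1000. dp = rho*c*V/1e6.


dp = 1000 * 1082 * 5.3 / 1e6 = 5.7346 MPa


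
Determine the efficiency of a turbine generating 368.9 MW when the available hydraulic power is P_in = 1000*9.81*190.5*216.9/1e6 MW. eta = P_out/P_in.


P_in = 1000 * 9.81 * 190.5 * 216.9 / 1e6 = 405.3438 MW
eta = 368.9 / 405.3438 = 0.9101


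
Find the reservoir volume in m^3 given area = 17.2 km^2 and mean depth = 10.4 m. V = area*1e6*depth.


V = 17.2 * 1e6 * 10.4 = 1.7888e+08 m^3


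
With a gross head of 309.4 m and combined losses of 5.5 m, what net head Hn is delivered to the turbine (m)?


Hn = 309.4 - 5.5 = 303.9000 m


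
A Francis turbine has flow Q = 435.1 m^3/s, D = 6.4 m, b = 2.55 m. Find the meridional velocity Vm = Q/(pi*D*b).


Vm = 435.1 / (pi * 6.4 * 2.55) = 8.4863 m/s


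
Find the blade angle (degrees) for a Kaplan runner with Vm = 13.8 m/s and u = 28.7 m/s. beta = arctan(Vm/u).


beta = arctan(13.8 / 28.7) = 25.6799 degrees


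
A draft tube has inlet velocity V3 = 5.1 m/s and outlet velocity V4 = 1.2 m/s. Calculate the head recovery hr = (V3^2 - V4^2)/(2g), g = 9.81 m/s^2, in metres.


hr = (5.1^2 - 1.2^2) / (2*9.81) = 1.2523 m


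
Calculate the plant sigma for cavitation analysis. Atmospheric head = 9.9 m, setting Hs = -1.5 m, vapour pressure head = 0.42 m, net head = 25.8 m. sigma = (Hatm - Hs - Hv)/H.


sigma = (9.9 - (-1.5) - 0.42) / 25.8 = 0.4256


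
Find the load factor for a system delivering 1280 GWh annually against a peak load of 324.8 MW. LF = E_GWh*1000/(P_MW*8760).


LF = 1280 * 1000 / (324.8 * 8760) = 0.4499


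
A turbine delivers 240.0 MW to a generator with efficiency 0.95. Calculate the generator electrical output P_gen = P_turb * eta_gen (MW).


P_gen = 240.0 * 0.95 = 228.0000 MW


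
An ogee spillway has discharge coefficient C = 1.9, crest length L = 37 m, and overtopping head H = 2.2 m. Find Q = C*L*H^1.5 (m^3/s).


Q = 1.9 * 37 * 2.2^1.5 = 229.3979 m^3/s


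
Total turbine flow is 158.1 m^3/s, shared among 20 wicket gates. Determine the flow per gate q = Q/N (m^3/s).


q = 158.1 / 20 = 7.9050 m^3/s


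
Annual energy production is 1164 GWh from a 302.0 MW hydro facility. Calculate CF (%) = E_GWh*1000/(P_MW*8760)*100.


CF = 1164 * 1000 / (302.0 * 8760) * 100 = 43.9989 %


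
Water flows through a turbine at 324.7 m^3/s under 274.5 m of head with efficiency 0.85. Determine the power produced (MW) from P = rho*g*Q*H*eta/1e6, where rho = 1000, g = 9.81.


P = 1000 * 9.81 * 324.7 * 274.5 * 0.85 / 1e6 = 743.2118 MW


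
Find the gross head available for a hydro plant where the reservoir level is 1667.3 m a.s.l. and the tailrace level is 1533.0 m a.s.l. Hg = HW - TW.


Hg = 1667.3 - 1533.0 = 134.3000 m


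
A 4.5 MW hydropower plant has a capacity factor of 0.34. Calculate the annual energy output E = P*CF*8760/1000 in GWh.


E = 4.5 * 0.34 * 8760 / 1000 = 13.4028 GWh


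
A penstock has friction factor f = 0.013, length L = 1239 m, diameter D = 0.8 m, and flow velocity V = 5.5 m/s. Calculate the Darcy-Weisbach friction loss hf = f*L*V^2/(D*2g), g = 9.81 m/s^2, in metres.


hf = 0.013 * 1239 * 5.5^2 / (0.8 * 2 * 9.81) = 31.0421 m


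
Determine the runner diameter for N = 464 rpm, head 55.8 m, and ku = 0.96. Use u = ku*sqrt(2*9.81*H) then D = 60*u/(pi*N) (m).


u = 0.96 * sqrt(2*9.81*55.8) = 31.7642 m/s
D = 60 * 31.7642 / (pi * 464) = 1.3074 m


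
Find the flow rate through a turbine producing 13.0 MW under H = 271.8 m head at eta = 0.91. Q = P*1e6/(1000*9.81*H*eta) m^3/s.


Q = 13.0 * 1e6 / (1000 * 9.81 * 271.8 * 0.91) = 5.3578 m^3/s


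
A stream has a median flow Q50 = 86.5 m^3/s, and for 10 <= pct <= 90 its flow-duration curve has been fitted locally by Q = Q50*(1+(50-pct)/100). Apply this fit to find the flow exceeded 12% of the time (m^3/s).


Q = 86.5 * (1 + (50 - 12)/100) = 119.3700 m^3/s


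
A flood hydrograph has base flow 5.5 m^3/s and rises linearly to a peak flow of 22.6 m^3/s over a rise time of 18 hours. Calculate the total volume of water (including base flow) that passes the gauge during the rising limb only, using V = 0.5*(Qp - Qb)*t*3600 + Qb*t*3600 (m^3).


V = 0.5*(22.6 - 5.5)*18*3600 + 5.5*18*3600 = 910440.0000 m^3


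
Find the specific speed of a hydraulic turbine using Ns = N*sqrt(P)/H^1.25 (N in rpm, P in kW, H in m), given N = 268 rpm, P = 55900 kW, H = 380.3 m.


Ns = 268 * 55900^0.5 / 380.3^1.25 = 37.7297


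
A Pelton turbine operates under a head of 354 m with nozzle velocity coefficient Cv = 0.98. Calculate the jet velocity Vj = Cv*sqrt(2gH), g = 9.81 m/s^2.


Vj = 0.98 * sqrt(2*9.81*354) = 81.6728 m/s


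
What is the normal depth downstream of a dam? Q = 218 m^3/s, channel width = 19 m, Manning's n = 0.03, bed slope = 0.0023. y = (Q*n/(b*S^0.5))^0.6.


y = (218 * 0.03 / (19 * 0.0023^0.5))^0.6 = 3.2627 m


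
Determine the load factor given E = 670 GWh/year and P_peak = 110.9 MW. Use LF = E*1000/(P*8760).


LF = 670 * 1000 / (110.9 * 8760) = 0.6897


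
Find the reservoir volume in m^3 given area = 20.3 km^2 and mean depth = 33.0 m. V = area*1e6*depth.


V = 20.3 * 1e6 * 33.0 = 6.6990e+08 m^3


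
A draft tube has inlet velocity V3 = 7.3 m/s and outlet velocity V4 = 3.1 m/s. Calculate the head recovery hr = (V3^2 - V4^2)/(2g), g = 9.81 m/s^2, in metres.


hr = (7.3^2 - 3.1^2) / (2*9.81) = 2.2263 m


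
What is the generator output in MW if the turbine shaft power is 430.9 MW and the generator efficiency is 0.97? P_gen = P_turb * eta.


P_gen = 430.9 * 0.97 = 417.9730 MW


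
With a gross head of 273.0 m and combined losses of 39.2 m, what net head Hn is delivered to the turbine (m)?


Hn = 273.0 - 39.2 = 233.8000 m


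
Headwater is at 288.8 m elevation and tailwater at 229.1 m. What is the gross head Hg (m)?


Hg = 288.8 - 229.1 = 59.7000 m


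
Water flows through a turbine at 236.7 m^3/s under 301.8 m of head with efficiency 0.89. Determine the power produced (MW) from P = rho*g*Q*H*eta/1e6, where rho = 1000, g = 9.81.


P = 1000 * 9.81 * 236.7 * 301.8 * 0.89 / 1e6 = 623.7011 MW


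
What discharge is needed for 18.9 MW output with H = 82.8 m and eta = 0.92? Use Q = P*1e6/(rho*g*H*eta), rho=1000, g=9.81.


Q = 18.9 * 1e6 / (1000 * 9.81 * 82.8 * 0.92) = 25.2915 m^3/s


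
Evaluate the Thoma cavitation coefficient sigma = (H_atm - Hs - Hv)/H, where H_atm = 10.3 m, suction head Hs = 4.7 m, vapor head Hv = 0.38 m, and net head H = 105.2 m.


sigma = (10.3 - 4.7 - 0.38) / 105.2 = 0.0496


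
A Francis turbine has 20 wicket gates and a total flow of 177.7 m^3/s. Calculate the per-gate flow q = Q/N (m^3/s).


q = 177.7 / 20 = 8.8850 m^3/s


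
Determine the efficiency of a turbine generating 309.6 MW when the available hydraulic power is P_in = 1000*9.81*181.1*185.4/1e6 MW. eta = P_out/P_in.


P_in = 1000 * 9.81 * 181.1 * 185.4 / 1e6 = 329.3800 MW
eta = 309.6 / 329.3800 = 0.9399


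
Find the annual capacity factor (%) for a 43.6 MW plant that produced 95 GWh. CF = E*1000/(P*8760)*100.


CF = 95 * 1000 / (43.6 * 8760) * 100 = 24.8733 %


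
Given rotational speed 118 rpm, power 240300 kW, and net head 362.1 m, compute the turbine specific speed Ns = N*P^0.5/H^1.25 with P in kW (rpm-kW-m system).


Ns = 118 * 240300^0.5 / 362.1^1.25 = 36.6204


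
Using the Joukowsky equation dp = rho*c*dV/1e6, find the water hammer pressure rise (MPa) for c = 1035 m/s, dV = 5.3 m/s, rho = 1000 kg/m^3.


dp = 1000 * 1035 * 5.3 / 1e6 = 5.4855 MPa


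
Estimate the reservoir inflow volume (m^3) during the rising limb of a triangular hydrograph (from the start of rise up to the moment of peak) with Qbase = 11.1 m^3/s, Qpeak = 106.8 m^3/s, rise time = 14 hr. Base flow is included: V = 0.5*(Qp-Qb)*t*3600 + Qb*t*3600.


V = 0.5*(106.8 - 11.1)*14*3600 + 11.1*14*3600 = 2.9711e+06 m^3


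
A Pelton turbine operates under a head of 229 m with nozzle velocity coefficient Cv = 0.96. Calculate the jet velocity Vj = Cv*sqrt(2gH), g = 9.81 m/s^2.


Vj = 0.96 * sqrt(2*9.81*229) = 64.3485 m/s


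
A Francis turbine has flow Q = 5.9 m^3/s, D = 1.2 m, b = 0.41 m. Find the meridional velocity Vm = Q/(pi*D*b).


Vm = 5.9 / (pi * 1.2 * 0.41) = 3.8171 m/s


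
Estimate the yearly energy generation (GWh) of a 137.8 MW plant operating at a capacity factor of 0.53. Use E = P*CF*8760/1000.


E = 137.8 * 0.53 * 8760 / 1000 = 639.7778 GWh


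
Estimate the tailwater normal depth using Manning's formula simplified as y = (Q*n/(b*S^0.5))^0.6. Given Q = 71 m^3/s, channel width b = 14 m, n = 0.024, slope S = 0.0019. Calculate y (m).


y = (71 * 0.024 / (14 * 0.0019^0.5))^0.6 = 1.8517 m


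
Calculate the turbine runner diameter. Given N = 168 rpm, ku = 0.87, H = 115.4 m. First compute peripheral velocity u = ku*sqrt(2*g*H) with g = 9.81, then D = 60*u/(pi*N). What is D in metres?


u = 0.87 * sqrt(2*9.81*115.4) = 41.3973 m/s
D = 60 * 41.3973 / (pi * 168) = 4.7061 m


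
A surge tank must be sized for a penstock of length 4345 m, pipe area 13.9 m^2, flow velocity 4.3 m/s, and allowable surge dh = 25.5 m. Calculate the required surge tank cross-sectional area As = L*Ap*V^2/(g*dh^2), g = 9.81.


As = 4345 * 13.9 * 4.3^2 / (9.81 * 25.5^2) = 175.0621 m^2


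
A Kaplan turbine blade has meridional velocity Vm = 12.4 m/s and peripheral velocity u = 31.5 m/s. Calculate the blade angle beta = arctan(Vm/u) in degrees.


beta = arctan(12.4 / 31.5) = 21.4871 degrees


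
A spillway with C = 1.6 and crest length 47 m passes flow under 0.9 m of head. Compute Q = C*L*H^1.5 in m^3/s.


Q = 1.6 * 47 * 0.9^1.5 = 64.2069 m^3/s


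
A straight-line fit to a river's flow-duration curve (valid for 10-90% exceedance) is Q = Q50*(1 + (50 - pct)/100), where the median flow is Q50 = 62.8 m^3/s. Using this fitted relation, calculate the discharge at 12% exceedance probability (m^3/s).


Q = 62.8 * (1 + (50 - 12)/100) = 86.6640 m^3/s


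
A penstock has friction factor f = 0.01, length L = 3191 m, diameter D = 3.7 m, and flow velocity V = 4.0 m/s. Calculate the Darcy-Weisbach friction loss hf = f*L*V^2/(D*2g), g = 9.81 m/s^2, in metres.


hf = 0.01 * 3191 * 4.0^2 / (3.7 * 2 * 9.81) = 7.0331 m


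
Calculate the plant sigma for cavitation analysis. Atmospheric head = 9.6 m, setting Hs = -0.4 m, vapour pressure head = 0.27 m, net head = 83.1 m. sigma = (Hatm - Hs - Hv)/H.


sigma = (9.6 - (-0.4) - 0.27) / 83.1 = 0.1171


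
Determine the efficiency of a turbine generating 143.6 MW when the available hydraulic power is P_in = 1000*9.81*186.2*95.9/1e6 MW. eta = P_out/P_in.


P_in = 1000 * 9.81 * 186.2 * 95.9 / 1e6 = 175.1730 MW
eta = 143.6 / 175.1730 = 0.8198


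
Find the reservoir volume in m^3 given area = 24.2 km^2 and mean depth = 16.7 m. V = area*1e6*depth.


V = 24.2 * 1e6 * 16.7 = 4.0414e+08 m^3


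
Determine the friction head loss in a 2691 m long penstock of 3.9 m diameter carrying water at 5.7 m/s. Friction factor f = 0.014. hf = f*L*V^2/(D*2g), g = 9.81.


hf = 0.014 * 2691 * 5.7^2 / (3.9 * 2 * 9.81) = 15.9966 m


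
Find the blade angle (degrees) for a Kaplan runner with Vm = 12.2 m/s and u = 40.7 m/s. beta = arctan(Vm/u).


beta = arctan(12.2 / 40.7) = 16.6863 degrees


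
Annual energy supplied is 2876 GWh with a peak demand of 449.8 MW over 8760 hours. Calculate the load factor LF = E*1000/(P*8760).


LF = 2876 * 1000 / (449.8 * 8760) = 0.7299


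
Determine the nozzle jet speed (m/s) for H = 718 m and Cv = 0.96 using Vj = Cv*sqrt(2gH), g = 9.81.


Vj = 0.96 * sqrt(2*9.81*718) = 113.9418 m/s


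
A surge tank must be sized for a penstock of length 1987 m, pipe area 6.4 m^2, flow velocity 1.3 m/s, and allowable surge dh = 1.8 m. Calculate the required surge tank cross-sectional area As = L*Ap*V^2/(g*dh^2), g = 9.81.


As = 1987 * 6.4 * 1.3^2 / (9.81 * 1.8^2) = 676.1616 m^2


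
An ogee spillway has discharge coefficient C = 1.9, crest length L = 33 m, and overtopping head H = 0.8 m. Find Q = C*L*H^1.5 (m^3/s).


Q = 1.9 * 33 * 0.8^1.5 = 44.8645 m^3/s


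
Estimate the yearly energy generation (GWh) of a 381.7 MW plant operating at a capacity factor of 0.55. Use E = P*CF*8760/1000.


E = 381.7 * 0.55 * 8760 / 1000 = 1839.0306 GWh


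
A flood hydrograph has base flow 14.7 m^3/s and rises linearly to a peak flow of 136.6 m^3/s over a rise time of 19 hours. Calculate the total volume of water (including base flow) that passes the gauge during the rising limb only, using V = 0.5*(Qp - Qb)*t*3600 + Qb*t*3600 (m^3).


V = 0.5*(136.6 - 14.7)*19*3600 + 14.7*19*3600 = 5.1745e+06 m^3


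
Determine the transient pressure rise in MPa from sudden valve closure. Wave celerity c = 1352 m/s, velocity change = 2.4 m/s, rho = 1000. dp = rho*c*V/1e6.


dp = 1000 * 1352 * 2.4 / 1e6 = 3.2448 MPa


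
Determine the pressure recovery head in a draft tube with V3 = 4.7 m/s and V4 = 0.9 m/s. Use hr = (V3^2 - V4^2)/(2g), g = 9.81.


hr = (4.7^2 - 0.9^2) / (2*9.81) = 1.0846 m


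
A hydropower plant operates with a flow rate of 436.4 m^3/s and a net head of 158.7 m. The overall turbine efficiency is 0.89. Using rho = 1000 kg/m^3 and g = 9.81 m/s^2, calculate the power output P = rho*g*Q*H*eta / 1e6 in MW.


P = 1000 * 9.81 * 436.4 * 158.7 * 0.89 / 1e6 = 604.6731 MW


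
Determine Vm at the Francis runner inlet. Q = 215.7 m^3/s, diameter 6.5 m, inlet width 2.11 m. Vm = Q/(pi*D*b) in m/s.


Vm = 215.7 / (pi * 6.5 * 2.11) = 5.0062 m/s


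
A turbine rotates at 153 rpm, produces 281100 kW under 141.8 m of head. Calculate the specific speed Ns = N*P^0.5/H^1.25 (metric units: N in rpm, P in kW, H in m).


Ns = 153 * 281100^0.5 / 141.8^1.25 = 165.7779


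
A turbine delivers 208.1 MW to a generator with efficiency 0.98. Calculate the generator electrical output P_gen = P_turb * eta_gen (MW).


P_gen = 208.1 * 0.98 = 203.9380 MW


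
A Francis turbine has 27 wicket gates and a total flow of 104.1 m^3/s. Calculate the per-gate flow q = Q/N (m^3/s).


q = 104.1 / 27 = 3.8556 m^3/s


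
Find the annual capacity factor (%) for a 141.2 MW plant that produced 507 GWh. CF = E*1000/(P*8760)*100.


CF = 507 * 1000 / (141.2 * 8760) * 100 = 40.9892 %


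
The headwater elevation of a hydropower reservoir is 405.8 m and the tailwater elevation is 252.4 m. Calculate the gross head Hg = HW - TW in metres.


Hg = 405.8 - 252.4 = 153.4000 m


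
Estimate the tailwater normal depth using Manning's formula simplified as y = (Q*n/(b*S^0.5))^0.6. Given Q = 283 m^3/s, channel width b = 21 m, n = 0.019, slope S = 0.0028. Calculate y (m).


y = (283 * 0.019 / (21 * 0.0028^0.5))^0.6 = 2.5754 m


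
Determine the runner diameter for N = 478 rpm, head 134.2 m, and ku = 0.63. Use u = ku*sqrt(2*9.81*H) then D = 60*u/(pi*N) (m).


u = 0.63 * sqrt(2*9.81*134.2) = 32.3271 m/s
D = 60 * 32.3271 / (pi * 478) = 1.2916 m


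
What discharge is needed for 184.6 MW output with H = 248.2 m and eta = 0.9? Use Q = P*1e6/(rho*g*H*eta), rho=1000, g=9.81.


Q = 184.6 * 1e6 / (1000 * 9.81 * 248.2 * 0.9) = 84.2400 m^3/s


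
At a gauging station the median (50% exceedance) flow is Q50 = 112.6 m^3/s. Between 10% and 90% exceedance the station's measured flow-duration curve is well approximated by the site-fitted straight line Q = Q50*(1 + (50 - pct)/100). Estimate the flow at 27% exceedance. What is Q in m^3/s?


Q = 112.6 * (1 + (50 - 27)/100) = 138.4980 m^3/s


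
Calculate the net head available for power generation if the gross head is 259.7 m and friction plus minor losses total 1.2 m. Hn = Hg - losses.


Hn = 259.7 - 1.2 = 258.5000 m
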